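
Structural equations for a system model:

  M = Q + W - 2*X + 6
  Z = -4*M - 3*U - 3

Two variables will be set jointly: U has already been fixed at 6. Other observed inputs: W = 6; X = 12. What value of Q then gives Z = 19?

Q = 2

With U held at 6:
Substituting into the M equation gives M = Q - 12.
This gives Z = -4*Q + 27.
Solve -4*Q + 27 = 19: Q = (19 - 27) / -4 = 2.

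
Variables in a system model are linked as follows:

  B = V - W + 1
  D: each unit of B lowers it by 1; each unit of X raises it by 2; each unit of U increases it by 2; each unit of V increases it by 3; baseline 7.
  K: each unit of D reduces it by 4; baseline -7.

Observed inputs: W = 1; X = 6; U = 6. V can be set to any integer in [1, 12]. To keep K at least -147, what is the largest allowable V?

V = 2

Substituting into the B equation gives B = V.
Substituting into the D equation gives D = 2*V + 31.
Substituting into the K equation gives K = -8*V - 131.
Require -8*V - 131 ≥ -147, so V ≤ 2.
The largest integer in [1, 12] satisfying this is 2.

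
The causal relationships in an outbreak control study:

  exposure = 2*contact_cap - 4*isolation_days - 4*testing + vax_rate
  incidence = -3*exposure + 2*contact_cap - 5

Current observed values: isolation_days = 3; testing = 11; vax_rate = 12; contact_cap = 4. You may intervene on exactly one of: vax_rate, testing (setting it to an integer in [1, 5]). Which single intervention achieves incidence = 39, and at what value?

Intervening on vax_rate: incidence = -3*vax_rate + 147. Reaching 39 requires vax_rate = 36, outside [1, 5].
Intervening on testing: with other inputs at their observed values, incidence = 12*testing - 21. Solving for 39 gives testing = 5, within [1, 5].

set testing = 5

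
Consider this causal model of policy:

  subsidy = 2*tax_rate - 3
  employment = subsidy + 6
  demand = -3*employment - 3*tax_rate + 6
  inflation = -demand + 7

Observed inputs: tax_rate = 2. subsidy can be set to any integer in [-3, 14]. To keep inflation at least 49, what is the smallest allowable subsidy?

Intervening on subsidy fixes its value directly, overriding its dependence on tax_rate.
Substituting into the demand equation gives demand = -3*subsidy - 18.
Substituting into the inflation equation gives inflation = 3*subsidy + 25.
Require 3*subsidy + 25 ≥ 49, so subsidy ≥ 8.
The smallest integer in [-3, 14] satisfying this is 8.

subsidy = 8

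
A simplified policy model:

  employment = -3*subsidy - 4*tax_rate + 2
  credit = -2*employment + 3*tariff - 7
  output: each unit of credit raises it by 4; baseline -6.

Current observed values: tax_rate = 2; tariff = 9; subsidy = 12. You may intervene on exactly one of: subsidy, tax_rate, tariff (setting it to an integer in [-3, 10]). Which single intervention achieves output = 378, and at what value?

set tax_rate = 1

Intervening on subsidy: output = 24*subsidy + 122. Reaching 378 requires subsidy = 32/3, not an integer.
Intervening on tax_rate: with other inputs at their observed values, output = 32*tax_rate + 346. Solving for 378 gives tax_rate = 1, within [-3, 10].
Intervening on tariff: output = 12*tariff + 302. Reaching 378 requires tariff = 19/3, not an integer.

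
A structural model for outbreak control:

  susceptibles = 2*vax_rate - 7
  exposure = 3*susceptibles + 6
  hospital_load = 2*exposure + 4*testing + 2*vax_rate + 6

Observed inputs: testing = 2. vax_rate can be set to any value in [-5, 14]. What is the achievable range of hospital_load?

Substituting into the exposure equation gives exposure = 6*vax_rate - 15.
This gives hospital_load = 14*vax_rate - 16.
Linear in vax_rate, so extremes are at the endpoints: vax_rate = -5 gives hospital_load = -86; vax_rate = 14 gives hospital_load = 180.

-86 to 180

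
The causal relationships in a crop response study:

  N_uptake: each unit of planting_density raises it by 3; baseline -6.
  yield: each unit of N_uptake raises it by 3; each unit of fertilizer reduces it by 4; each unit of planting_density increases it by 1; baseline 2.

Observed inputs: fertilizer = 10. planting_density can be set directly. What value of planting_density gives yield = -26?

planting_density = 3

Substituting into the yield equation gives yield = 10*planting_density - 56.
Solve 10*planting_density - 56 = -26: planting_density = (-26 + 56) / 10 = 3.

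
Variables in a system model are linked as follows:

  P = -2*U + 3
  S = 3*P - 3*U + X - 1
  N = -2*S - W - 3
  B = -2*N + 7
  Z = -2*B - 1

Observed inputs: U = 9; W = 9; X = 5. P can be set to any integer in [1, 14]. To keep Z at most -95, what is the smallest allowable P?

Intervening on P fixes its value directly, overriding its dependence on U.
Substituting into the S equation gives S = 3*P - 23.
Substituting into the N equation gives N = -6*P + 34.
B becomes 12*P - 61.
This gives Z = -24*P + 121.
Require -24*P + 121 ≤ -95, so P ≥ 9.
The smallest integer in [1, 14] satisfying this is 9.

P = 9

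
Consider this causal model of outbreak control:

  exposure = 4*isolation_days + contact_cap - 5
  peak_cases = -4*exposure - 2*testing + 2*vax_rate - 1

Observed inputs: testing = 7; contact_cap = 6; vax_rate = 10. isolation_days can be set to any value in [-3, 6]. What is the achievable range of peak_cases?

-95 to 49

Substituting into the exposure equation gives exposure = 4*isolation_days + 1.
Substituting into the peak_cases equation gives peak_cases = -16*isolation_days + 1.
Linear in isolation_days, so extremes are at the endpoints: isolation_days = -3 gives peak_cases = 49; isolation_days = 6 gives peak_cases = -95.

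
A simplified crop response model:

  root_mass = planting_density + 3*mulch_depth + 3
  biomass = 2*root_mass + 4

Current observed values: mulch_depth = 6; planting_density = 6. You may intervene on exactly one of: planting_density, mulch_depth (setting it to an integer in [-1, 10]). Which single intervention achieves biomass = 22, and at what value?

Intervening on planting_density: biomass = 2*planting_density + 46. Reaching 22 requires planting_density = -12, outside [-1, 10].
Intervening on mulch_depth: with other inputs at their observed values, biomass = 6*mulch_depth + 22. Solving for 22 gives mulch_depth = 0, within [-1, 10].

set mulch_depth = 0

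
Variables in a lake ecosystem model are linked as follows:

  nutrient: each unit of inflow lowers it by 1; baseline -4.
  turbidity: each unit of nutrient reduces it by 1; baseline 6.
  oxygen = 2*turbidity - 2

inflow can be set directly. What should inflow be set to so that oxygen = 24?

inflow = 3

Substituting into the turbidity equation gives turbidity = inflow + 10.
This gives oxygen = 2*inflow + 18.
Solve 2*inflow + 18 = 24: inflow = (24 - 18) / 2 = 3.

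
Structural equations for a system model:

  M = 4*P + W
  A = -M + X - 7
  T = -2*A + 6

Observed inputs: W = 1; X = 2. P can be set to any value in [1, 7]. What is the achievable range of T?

Substituting into the M equation gives M = 4*P + 1.
A becomes -4*P - 6.
So T = 8*P + 18.
Linear in P, so extremes are at the endpoints: P = 1 gives T = 26; P = 7 gives T = 74.

26 to 74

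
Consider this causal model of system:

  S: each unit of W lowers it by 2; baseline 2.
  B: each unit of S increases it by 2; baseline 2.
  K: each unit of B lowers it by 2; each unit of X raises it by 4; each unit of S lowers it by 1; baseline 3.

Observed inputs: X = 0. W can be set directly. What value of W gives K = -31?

W = -2

Substituting into the B equation gives B = -4*W + 6.
This gives K = 10*W - 11.
Solve 10*W - 11 = -31: W = (-31 + 11) / 10 = -2.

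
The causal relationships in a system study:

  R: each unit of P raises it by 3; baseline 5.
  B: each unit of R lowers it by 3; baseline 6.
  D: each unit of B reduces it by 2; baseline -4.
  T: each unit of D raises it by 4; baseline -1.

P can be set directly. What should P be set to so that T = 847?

Substituting into the B equation gives B = -9*P - 9.
This gives D = 18*P + 14.
Substituting into the T equation gives T = 72*P + 55.
Solve 72*P + 55 = 847: P = (847 - 55) / 72 = 11.

P = 11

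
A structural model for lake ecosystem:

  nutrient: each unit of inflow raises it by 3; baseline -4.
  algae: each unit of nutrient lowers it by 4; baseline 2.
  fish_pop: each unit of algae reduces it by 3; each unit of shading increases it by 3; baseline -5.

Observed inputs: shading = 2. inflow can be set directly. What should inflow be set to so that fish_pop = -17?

Substituting into the algae equation gives algae = -12*inflow + 18.
Substituting into the fish_pop equation gives fish_pop = 36*inflow - 53.
Solve 36*inflow - 53 = -17: inflow = (-17 + 53) / 36 = 1.

inflow = 1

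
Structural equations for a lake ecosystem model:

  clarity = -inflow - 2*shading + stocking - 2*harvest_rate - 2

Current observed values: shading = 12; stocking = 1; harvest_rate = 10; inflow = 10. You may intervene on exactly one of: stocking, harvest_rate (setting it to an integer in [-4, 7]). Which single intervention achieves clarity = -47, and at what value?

Intervening on stocking: clarity = stocking - 56. Reaching -47 requires stocking = 9, outside [-4, 7].
Intervening on harvest_rate: with other inputs at their observed values, clarity = -2*harvest_rate - 35. Solving for -47 gives harvest_rate = 6, within [-4, 7].

set harvest_rate = 6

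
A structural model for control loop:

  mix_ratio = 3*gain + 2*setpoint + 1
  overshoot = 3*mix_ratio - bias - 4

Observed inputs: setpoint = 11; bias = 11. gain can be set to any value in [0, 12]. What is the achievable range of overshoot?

54 to 162

Substituting into the mix_ratio equation gives mix_ratio = 3*gain + 23.
Substituting into the overshoot equation gives overshoot = 9*gain + 54.
Linear in gain, so extremes are at the endpoints: gain = 0 gives overshoot = 54; gain = 12 gives overshoot = 162.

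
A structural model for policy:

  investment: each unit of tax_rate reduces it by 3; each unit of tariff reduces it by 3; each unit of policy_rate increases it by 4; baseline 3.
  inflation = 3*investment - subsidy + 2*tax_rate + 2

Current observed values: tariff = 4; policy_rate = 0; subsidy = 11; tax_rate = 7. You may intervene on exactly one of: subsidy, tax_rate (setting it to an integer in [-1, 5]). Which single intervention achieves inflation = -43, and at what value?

Intervening on subsidy: inflation = -subsidy - 74. Reaching -43 requires subsidy = -31, outside [-1, 5].
Intervening on tax_rate: with other inputs at their observed values, inflation = -7*tax_rate - 36. Solving for -43 gives tax_rate = 1, within [-1, 5].

set tax_rate = 1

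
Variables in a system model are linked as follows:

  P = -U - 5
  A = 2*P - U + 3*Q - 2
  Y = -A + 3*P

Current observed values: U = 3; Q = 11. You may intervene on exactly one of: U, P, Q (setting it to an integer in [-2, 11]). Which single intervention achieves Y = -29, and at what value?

set P = -1

Intervening on U: the paths from U to Y cancel (net effect zero), leaving Y = -36; -29 is unreachable this way.
Intervening on P: with other inputs at their observed values, Y = P - 28. Solving for -29 gives P = -1, within [-2, 11].
Intervening on Q: Y = -3*Q - 3. Reaching -29 requires Q = 26/3, not an integer.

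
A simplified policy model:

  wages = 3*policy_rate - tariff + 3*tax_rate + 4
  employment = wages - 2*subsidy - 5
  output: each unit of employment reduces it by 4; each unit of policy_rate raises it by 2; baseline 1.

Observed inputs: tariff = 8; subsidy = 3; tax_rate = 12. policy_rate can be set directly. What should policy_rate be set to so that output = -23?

Substituting into the wages equation gives wages = 3*policy_rate + 32.
Substituting into the employment equation gives employment = 3*policy_rate + 21.
This gives output = -10*policy_rate - 83.
Solve -10*policy_rate - 83 = -23: policy_rate = (-23 + 83) / -10 = -6.

policy_rate = -6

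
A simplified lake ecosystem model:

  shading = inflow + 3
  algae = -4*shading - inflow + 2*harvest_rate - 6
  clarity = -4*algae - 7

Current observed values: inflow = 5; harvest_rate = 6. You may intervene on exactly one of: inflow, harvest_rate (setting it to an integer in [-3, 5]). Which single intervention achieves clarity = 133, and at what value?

set harvest_rate = 4

Intervening on inflow: clarity = 20*inflow + 17. Reaching 133 requires inflow = 29/5, not an integer.
Intervening on harvest_rate: with other inputs at their observed values, clarity = -8*harvest_rate + 165. Solving for 133 gives harvest_rate = 4, within [-3, 5].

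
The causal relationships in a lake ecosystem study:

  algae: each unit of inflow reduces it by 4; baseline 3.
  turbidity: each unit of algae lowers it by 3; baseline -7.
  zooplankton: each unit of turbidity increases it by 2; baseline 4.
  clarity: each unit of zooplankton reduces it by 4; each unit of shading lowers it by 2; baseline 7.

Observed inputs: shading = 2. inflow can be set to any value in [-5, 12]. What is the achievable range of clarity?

-1037 to 595

Substituting into the turbidity equation gives turbidity = 12*inflow - 16.
Substituting into the zooplankton equation gives zooplankton = 24*inflow - 28.
Substituting into the clarity equation gives clarity = -96*inflow + 115.
Linear in inflow, so extremes are at the endpoints: inflow = -5 gives clarity = 595; inflow = 12 gives clarity = -1037.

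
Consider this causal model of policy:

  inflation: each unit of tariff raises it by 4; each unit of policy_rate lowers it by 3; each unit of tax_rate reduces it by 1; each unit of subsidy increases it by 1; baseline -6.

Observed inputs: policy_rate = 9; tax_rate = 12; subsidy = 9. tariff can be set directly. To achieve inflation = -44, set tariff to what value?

Substituting into the inflation equation gives inflation = 4*tariff - 36.
Solve 4*tariff - 36 = -44: tariff = (-44 + 36) / 4 = -2.

tariff = -2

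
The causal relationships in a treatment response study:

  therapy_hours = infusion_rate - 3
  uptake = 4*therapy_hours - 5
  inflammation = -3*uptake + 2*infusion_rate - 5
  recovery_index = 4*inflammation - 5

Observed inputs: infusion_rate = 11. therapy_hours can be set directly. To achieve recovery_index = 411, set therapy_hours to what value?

Intervening on therapy_hours fixes its value directly, overriding its dependence on infusion_rate.
Substituting into the inflammation equation gives inflammation = -12*therapy_hours + 32.
recovery_index becomes -48*therapy_hours + 123.
Solve -48*therapy_hours + 123 = 411: therapy_hours = (411 - 123) / -48 = -6.

therapy_hours = -6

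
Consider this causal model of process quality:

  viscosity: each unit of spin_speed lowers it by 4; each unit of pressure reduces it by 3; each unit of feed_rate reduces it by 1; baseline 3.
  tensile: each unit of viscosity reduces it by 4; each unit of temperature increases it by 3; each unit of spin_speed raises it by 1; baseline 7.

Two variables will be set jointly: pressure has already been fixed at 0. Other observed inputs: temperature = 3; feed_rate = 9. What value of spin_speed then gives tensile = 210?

spin_speed = 10

With pressure held at 0:
Substituting into the viscosity equation gives viscosity = -4*spin_speed - 6.
Substituting into the tensile equation gives tensile = 17*spin_speed + 40.
Solve 17*spin_speed + 40 = 210: spin_speed = (210 - 40) / 17 = 10.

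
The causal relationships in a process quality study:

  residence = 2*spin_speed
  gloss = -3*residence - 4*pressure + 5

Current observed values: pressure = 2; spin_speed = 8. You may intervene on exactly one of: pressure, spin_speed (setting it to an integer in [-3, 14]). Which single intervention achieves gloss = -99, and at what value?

Intervening on pressure: with other inputs at their observed values, gloss = -4*pressure - 43. Solving for -99 gives pressure = 14, within [-3, 14].
Intervening on spin_speed: gloss = -6*spin_speed - 3. Reaching -99 requires spin_speed = 16, outside [-3, 14].

set pressure = 14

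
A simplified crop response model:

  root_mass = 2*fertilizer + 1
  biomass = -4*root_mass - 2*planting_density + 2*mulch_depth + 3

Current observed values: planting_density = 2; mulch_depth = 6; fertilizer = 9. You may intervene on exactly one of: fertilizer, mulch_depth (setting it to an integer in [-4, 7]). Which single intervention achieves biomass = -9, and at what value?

set fertilizer = 2

Intervening on fertilizer: with other inputs at their observed values, biomass = -8*fertilizer + 7. Solving for -9 gives fertilizer = 2, within [-4, 7].
Intervening on mulch_depth: biomass = 2*mulch_depth - 77. Reaching -9 requires mulch_depth = 34, outside [-4, 7].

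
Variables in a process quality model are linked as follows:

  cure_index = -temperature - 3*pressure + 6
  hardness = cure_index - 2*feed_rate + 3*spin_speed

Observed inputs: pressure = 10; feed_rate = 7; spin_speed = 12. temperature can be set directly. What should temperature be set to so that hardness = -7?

Substituting into the cure_index equation gives cure_index = -temperature - 24.
Substituting into the hardness equation gives hardness = -temperature - 2.
Solve -temperature - 2 = -7: temperature = (-7 + 2) / -1 = 5.

temperature = 5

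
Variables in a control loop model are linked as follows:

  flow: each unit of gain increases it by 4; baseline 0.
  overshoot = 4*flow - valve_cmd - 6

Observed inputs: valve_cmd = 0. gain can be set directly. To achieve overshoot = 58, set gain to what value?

Substituting into the overshoot equation gives overshoot = 16*gain - 6.
Solve 16*gain - 6 = 58: gain = (58 + 6) / 16 = 4.

gain = 4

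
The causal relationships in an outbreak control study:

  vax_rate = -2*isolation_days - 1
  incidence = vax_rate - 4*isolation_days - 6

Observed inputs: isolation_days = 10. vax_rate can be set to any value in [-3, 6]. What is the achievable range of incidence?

Intervening on vax_rate fixes its value directly, overriding its dependence on isolation_days.
Substituting into the incidence equation gives incidence = vax_rate - 46.
Linear in vax_rate, so extremes are at the endpoints: vax_rate = -3 gives incidence = -49; vax_rate = 6 gives incidence = -40.

-49 to -40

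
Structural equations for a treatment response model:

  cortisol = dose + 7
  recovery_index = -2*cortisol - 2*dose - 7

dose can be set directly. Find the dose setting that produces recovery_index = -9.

Substituting into the recovery_index equation gives recovery_index = -4*dose - 21.
Solve -4*dose - 21 = -9: dose = (-9 + 21) / -4 = -3.

dose = -3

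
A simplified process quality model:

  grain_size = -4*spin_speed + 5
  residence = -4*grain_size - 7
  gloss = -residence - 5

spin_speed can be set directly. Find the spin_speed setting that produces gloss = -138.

Substituting into the residence equation gives residence = 16*spin_speed - 27.
Substituting into the gloss equation gives gloss = -16*spin_speed + 22.
Solve -16*spin_speed + 22 = -138: spin_speed = (-138 - 22) / -16 = 10.

spin_speed = 10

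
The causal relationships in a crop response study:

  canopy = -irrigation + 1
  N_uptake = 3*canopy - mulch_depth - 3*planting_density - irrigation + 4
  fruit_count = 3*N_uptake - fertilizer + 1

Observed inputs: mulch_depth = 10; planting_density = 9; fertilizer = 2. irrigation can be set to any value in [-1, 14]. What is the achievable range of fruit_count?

Substituting into the N_uptake equation gives N_uptake = -4*irrigation - 30.
This gives fruit_count = -12*irrigation - 91.
Linear in irrigation, so extremes are at the endpoints: irrigation = -1 gives fruit_count = -79; irrigation = 14 gives fruit_count = -259.

-259 to -79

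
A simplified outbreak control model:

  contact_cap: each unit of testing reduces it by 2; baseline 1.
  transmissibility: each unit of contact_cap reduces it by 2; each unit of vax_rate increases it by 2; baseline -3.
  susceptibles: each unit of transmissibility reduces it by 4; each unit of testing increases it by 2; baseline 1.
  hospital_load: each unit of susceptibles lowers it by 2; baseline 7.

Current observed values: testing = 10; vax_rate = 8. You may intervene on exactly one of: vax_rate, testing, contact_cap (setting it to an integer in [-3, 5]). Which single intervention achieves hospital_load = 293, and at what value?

Intervening on vax_rate: with other inputs at their observed values, hospital_load = 16*vax_rate + 245. Solving for 293 gives vax_rate = 3, within [-3, 5].
Intervening on testing: hospital_load = 28*testing + 93. Reaching 293 requires testing = 50/7, not an integer.
Intervening on contact_cap: hospital_load = -16*contact_cap + 69. Reaching 293 requires contact_cap = -14, outside [-3, 5].

set vax_rate = 3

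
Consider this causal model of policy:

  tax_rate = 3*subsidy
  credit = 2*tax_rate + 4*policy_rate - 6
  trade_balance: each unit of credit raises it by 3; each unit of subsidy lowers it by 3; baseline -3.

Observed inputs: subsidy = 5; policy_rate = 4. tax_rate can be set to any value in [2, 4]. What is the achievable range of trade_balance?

24 to 36

Intervening on tax_rate fixes its value directly, overriding its dependence on subsidy.
Substituting into the credit equation gives credit = 2*tax_rate + 10.
This gives trade_balance = 6*tax_rate + 12.
Linear in tax_rate, so extremes are at the endpoints: tax_rate = 2 gives trade_balance = 24; tax_rate = 4 gives trade_balance = 36.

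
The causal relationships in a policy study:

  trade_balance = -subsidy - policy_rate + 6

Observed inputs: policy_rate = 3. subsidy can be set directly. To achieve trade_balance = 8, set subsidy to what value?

subsidy = -5

Substituting into the trade_balance equation gives trade_balance = -subsidy + 3.
Solve -subsidy + 3 = 8: subsidy = (8 - 3) / -1 = -5.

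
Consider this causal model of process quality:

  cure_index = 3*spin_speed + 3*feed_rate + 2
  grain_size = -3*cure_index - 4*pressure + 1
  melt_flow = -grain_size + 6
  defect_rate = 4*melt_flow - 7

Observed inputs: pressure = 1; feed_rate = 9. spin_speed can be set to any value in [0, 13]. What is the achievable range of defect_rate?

377 to 845

Substituting into the cure_index equation gives cure_index = 3*spin_speed + 29.
grain_size becomes -9*spin_speed - 90.
This gives melt_flow = 9*spin_speed + 96.
Substituting into the defect_rate equation gives defect_rate = 36*spin_speed + 377.
Linear in spin_speed, so extremes are at the endpoints: spin_speed = 0 gives defect_rate = 377; spin_speed = 13 gives defect_rate = 845.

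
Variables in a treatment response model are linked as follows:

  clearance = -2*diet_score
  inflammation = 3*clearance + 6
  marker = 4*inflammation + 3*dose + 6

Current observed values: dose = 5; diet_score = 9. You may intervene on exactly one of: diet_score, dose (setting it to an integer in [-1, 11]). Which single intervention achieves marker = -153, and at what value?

Intervening on diet_score: marker = -24*diet_score + 45. Reaching -153 requires diet_score = 33/4, not an integer.
Intervening on dose: with other inputs at their observed values, marker = 3*dose - 186. Solving for -153 gives dose = 11, within [-1, 11].

set dose = 11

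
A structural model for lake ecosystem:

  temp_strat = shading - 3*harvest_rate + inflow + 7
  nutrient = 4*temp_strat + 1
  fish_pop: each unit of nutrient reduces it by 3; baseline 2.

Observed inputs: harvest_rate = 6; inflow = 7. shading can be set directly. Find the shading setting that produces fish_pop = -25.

shading = 6

Substituting into the temp_strat equation gives temp_strat = shading - 4.
Substituting into the nutrient equation gives nutrient = 4*shading - 15.
This gives fish_pop = -12*shading + 47.
Solve -12*shading + 47 = -25: shading = (-25 - 47) / -12 = 6.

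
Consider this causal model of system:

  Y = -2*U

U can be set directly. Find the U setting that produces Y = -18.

U = 9

Solve -2*U = -18: U = -18 / -2 = 9.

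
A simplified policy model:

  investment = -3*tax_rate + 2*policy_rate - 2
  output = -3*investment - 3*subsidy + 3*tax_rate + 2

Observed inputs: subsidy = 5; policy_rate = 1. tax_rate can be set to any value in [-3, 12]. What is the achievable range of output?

Substituting into the investment equation gives investment = -3*tax_rate.
Substituting into the output equation gives output = 12*tax_rate - 13.
Linear in tax_rate, so extremes are at the endpoints: tax_rate = -3 gives output = -49; tax_rate = 12 gives output = 131.

-49 to 131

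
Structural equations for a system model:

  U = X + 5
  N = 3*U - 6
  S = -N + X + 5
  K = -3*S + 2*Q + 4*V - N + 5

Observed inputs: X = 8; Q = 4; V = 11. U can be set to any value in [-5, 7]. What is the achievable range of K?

Intervening on U fixes its value directly, overriding its dependence on X.
Substituting into the S equation gives S = -3*U + 19.
Substituting into the K equation gives K = 6*U + 6.
Linear in U, so extremes are at the endpoints: U = -5 gives K = -24; U = 7 gives K = 48.

-24 to 48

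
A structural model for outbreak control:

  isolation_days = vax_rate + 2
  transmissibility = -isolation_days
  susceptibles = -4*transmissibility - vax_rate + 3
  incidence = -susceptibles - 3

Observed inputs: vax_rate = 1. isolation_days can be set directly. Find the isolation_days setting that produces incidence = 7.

isolation_days = -3

Intervening on isolation_days fixes its value directly, overriding its dependence on vax_rate.
Substituting into the susceptibles equation gives susceptibles = 4*isolation_days + 2.
So incidence = -4*isolation_days - 5.
Solve -4*isolation_days - 5 = 7: isolation_days = (7 + 5) / -4 = -3.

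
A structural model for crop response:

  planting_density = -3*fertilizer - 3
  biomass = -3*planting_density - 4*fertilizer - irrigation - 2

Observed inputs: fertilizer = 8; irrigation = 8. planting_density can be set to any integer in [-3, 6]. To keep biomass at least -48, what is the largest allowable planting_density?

planting_density = 2

Intervening on planting_density fixes its value directly, overriding its dependence on fertilizer.
Substituting into the biomass equation gives biomass = -3*planting_density - 42.
Require -3*planting_density - 42 ≥ -48, so planting_density ≤ 2.
The largest integer in [-3, 6] satisfying this is 2.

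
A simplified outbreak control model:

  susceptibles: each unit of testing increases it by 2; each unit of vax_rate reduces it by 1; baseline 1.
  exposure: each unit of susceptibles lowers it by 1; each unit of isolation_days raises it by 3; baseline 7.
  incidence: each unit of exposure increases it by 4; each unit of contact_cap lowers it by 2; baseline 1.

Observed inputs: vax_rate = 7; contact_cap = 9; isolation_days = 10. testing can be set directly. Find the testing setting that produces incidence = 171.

Substituting into the susceptibles equation gives susceptibles = 2*testing - 6.
exposure becomes -2*testing + 43.
Substituting into the incidence equation gives incidence = -8*testing + 155.
Solve -8*testing + 155 = 171: testing = (171 - 155) / -8 = -2.

testing = -2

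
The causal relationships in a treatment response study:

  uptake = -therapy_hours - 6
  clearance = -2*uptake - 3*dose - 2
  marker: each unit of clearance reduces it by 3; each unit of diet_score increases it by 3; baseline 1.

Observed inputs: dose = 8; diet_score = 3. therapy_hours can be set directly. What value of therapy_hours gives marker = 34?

therapy_hours = 3

Substituting into the clearance equation gives clearance = 2*therapy_hours - 14.
Substituting into the marker equation gives marker = -6*therapy_hours + 52.
Solve -6*therapy_hours + 52 = 34: therapy_hours = (34 - 52) / -6 = 3.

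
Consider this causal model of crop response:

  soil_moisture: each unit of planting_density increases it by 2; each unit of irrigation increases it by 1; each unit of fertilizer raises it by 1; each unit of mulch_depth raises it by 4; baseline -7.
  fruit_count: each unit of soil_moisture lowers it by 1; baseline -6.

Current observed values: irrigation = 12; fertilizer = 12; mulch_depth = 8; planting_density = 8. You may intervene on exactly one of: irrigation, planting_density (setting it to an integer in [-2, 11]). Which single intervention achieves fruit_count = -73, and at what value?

set planting_density = 9

Intervening on irrigation: fruit_count = -irrigation - 59. Reaching -73 requires irrigation = 14, outside [-2, 11].
Intervening on planting_density: with other inputs at their observed values, fruit_count = -2*planting_density - 55. Solving for -73 gives planting_density = 9, within [-2, 11].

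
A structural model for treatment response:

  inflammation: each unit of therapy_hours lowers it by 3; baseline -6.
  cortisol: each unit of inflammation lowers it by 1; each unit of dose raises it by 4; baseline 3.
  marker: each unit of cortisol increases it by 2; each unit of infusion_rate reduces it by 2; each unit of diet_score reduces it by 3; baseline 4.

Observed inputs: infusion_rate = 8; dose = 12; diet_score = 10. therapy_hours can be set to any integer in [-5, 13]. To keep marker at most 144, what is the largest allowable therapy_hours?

therapy_hours = 12

Substituting into the cortisol equation gives cortisol = 3*therapy_hours + 57.
marker becomes 6*therapy_hours + 72.
Require 6*therapy_hours + 72 ≤ 144, so therapy_hours ≤ 12.
The largest integer in [-5, 13] satisfying this is 12.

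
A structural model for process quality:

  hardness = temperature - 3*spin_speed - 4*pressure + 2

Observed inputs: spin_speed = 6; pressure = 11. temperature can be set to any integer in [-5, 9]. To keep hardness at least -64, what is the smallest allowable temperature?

temperature = -4

Substituting into the hardness equation gives hardness = temperature - 60.
Require temperature - 60 ≥ -64, so temperature ≥ -4.
The smallest integer in [-5, 9] satisfying this is -4.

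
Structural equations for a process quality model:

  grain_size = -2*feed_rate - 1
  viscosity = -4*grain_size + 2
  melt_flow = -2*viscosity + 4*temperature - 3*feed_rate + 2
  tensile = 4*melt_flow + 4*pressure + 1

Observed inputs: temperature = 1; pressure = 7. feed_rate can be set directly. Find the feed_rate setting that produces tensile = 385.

feed_rate = -5

Substituting into the viscosity equation gives viscosity = 8*feed_rate + 6.
Substituting into the melt_flow equation gives melt_flow = -19*feed_rate - 6.
Substituting into the tensile equation gives tensile = -76*feed_rate + 5.
Solve -76*feed_rate + 5 = 385: feed_rate = (385 - 5) / -76 = -5.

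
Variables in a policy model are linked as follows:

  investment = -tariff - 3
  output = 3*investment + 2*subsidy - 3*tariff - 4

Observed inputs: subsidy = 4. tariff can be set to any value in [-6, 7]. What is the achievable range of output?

Substituting into the output equation gives output = -6*tariff - 5.
Linear in tariff, so extremes are at the endpoints: tariff = -6 gives output = 31; tariff = 7 gives output = -47.

-47 to 31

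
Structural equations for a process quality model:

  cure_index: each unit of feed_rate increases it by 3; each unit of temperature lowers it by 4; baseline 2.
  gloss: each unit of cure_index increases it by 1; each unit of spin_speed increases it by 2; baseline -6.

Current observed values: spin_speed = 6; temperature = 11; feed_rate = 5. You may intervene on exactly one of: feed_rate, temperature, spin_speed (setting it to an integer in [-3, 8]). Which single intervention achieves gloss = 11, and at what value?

Intervening on feed_rate: gloss = 3*feed_rate - 36. Reaching 11 requires feed_rate = 47/3, not an integer.
Intervening on temperature: with other inputs at their observed values, gloss = -4*temperature + 23. Solving for 11 gives temperature = 3, within [-3, 8].
Intervening on spin_speed: gloss = 2*spin_speed - 33. Reaching 11 requires spin_speed = 22, outside [-3, 8].

set temperature = 3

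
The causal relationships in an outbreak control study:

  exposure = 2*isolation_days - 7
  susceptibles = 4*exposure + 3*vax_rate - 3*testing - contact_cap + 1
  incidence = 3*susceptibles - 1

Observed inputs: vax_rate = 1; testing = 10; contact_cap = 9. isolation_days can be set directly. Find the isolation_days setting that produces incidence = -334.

isolation_days = -6

Substituting into the susceptibles equation gives susceptibles = 8*isolation_days - 63.
Substituting into the incidence equation gives incidence = 24*isolation_days - 190.
Solve 24*isolation_days - 190 = -334: isolation_days = (-334 + 190) / 24 = -6.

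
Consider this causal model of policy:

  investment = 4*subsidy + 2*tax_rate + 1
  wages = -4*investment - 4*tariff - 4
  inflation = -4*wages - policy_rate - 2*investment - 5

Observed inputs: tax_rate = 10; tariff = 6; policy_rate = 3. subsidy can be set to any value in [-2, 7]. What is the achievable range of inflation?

286 to 790

Substituting into the investment equation gives investment = 4*subsidy + 21.
Substituting into the wages equation gives wages = -16*subsidy - 112.
Substituting into the inflation equation gives inflation = 56*subsidy + 398.
Linear in subsidy, so extremes are at the endpoints: subsidy = -2 gives inflation = 286; subsidy = 7 gives inflation = 790.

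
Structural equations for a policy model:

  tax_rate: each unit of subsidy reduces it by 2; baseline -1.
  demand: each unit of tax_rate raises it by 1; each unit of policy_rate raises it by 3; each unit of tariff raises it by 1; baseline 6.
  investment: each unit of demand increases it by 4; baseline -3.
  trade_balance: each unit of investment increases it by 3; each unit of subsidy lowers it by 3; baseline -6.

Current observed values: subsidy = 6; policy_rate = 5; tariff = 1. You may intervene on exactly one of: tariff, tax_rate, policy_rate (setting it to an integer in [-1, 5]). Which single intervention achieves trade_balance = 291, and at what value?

set tax_rate = 5

Intervening on tariff: trade_balance = 12*tariff + 63. Reaching 291 requires tariff = 19, outside [-1, 5].
Intervening on tax_rate: with other inputs at their observed values, trade_balance = 12*tax_rate + 231. Solving for 291 gives tax_rate = 5, within [-1, 5].
Intervening on policy_rate: trade_balance = 36*policy_rate - 105. Reaching 291 requires policy_rate = 11, outside [-1, 5].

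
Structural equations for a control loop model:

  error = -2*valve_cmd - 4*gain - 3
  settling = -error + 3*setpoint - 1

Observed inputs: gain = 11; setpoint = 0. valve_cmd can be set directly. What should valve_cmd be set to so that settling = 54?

valve_cmd = 4

Substituting into the error equation gives error = -2*valve_cmd - 47.
settling becomes 2*valve_cmd + 46.
Solve 2*valve_cmd + 46 = 54: valve_cmd = (54 - 46) / 2 = 4.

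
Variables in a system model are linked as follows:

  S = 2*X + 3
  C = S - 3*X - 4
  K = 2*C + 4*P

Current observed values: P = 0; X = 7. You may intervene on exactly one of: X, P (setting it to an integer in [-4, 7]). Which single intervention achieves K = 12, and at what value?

Intervening on X: K = -2*X - 2. Reaching 12 requires X = -7, outside [-4, 7].
Intervening on P: with other inputs at their observed values, K = 4*P - 16. Solving for 12 gives P = 7, within [-4, 7].

set P = 7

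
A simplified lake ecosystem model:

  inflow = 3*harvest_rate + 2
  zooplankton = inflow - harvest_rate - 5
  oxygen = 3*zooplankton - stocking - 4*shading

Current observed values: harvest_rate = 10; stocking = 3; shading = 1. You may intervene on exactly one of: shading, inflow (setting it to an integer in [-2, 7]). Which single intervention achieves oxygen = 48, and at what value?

set shading = 0

Intervening on shading: with other inputs at their observed values, oxygen = -4*shading + 48. Solving for 48 gives shading = 0, within [-2, 7].
Intervening on inflow: oxygen = 3*inflow - 52. Reaching 48 requires inflow = 100/3, not an integer.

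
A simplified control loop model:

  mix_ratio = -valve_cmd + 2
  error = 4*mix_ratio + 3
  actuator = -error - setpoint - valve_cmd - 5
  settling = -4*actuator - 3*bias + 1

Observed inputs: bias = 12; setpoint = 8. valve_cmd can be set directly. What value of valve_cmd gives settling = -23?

valve_cmd = 7

Substituting into the error equation gives error = -4*valve_cmd + 11.
Substituting into the actuator equation gives actuator = 3*valve_cmd - 24.
Substituting into the settling equation gives settling = -12*valve_cmd + 61.
Solve -12*valve_cmd + 61 = -23: valve_cmd = (-23 - 61) / -12 = 7.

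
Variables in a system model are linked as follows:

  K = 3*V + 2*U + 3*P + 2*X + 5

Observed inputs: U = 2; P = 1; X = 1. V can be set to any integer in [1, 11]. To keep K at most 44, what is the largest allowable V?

Substituting into the K equation gives K = 3*V + 14.
Require 3*V + 14 ≤ 44, so V ≤ 10.
The largest integer in [1, 11] satisfying this is 10.

V = 10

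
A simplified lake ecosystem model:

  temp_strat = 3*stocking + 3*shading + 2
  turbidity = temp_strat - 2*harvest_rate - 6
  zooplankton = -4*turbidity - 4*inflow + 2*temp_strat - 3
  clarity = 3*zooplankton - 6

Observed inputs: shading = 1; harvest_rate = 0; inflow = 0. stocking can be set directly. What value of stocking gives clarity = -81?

Substituting into the temp_strat equation gives temp_strat = 3*stocking + 5.
So turbidity = 3*stocking - 1.
zooplankton becomes -6*stocking + 11.
This gives clarity = -18*stocking + 27.
Solve -18*stocking + 27 = -81: stocking = (-81 - 27) / -18 = 6.

stocking = 6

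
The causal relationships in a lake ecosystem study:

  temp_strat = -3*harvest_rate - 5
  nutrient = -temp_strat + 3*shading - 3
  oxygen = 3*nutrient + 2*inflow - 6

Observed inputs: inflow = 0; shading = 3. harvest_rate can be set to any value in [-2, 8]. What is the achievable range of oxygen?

9 to 99

Substituting into the nutrient equation gives nutrient = 3*harvest_rate + 11.
oxygen becomes 9*harvest_rate + 27.
Linear in harvest_rate, so extremes are at the endpoints: harvest_rate = -2 gives oxygen = 9; harvest_rate = 8 gives oxygen = 99.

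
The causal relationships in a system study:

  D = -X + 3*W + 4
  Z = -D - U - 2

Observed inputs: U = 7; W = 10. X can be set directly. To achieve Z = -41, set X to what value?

Substituting into the D equation gives D = -X + 34.
So Z = X - 43.
Solve X - 43 = -41: X = (-41 + 43) / 1 = 2.

X = 2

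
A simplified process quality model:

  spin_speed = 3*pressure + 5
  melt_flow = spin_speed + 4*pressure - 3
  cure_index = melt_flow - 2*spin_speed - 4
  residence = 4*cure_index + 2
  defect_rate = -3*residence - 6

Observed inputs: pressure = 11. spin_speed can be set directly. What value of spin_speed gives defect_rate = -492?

spin_speed = -3

Intervening on spin_speed fixes its value directly, overriding its dependence on pressure.
Substituting into the melt_flow equation gives melt_flow = spin_speed + 41.
So cure_index = -spin_speed + 37.
So residence = -4*spin_speed + 150.
Substituting into the defect_rate equation gives defect_rate = 12*spin_speed - 456.
Solve 12*spin_speed - 456 = -492: spin_speed = (-492 + 456) / 12 = -3.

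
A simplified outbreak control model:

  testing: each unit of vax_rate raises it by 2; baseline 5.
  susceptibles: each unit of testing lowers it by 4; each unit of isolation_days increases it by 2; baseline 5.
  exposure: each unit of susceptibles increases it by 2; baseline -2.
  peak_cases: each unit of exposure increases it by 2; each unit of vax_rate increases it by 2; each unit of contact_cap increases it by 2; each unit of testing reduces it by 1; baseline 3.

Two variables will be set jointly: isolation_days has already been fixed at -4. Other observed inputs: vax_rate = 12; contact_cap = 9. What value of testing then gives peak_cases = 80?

testing = -3

With isolation_days held at -4:
Intervening on testing fixes its value directly, overriding its dependence on vax_rate.
Substituting into the susceptibles equation gives susceptibles = -4*testing - 3.
Substituting into the exposure equation gives exposure = -8*testing - 8.
This gives peak_cases = -17*testing + 29.
Solve -17*testing + 29 = 80: testing = (80 - 29) / -17 = -3.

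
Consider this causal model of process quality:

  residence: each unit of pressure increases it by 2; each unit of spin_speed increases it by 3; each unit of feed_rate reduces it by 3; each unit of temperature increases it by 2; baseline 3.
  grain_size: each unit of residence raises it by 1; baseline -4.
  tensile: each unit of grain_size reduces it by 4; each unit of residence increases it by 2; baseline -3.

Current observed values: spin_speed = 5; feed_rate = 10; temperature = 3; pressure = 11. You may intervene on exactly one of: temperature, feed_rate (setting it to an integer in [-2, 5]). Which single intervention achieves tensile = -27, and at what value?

set temperature = 5

Intervening on temperature: with other inputs at their observed values, tensile = -4*temperature - 7. Solving for -27 gives temperature = 5, within [-2, 5].
Intervening on feed_rate: tensile = 6*feed_rate - 79. Reaching -27 requires feed_rate = 26/3, not an integer.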